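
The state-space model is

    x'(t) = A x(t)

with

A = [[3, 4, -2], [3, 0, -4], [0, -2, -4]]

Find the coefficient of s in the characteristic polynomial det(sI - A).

-32

Expand det(sI - A) for the 3×3 matrix.
p(s) = s^3 + s^2 - 32s - 36.
(Check: constant term = det(-A) = (-1)^3 det A = -36; coefficient of s^2 = -tr A = 1.)
The coefficient of s is -32.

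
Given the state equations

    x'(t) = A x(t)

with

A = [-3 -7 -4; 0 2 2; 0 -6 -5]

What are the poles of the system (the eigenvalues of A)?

-3, -2, -1

det(sI - A) = s^3 - (tr A)s^2 + (M11 + M22 + M33)s - det A, where Mii is the 2×2 principal minor of A obtained by deleting row i and column i.
tr A = (-3) + 2 + (-5) = -6; M11 = 2·(-5) - 2·(-6) = -10 - (-12) = 2; M22 = (-3)·(-5) - (-4)·0 = 15 - 0 = 15; M33 = (-3)·2 - (-7)·0 = -6 - 0 = -6; sum of minors = 11.
det A = (-3)·(2·(-5) - 2·(-6)) - (-7)·(0·(-5) - 2·0) + (-4)·(0·(-6) - 2·0) = (-3)·2 - (-7)·0 + (-4)·0 = -6.
So p(s) = det(sI - A) = s^3 + 6s^2 + 11s + 6.
Rational-root test: any integer root divides 6. Testing small divisors, s = -1 works: p(-1) = -1 + 6 + (-11) + 6 = 0, so (s + 1) is a factor.
Dividing, p(s) = (s + 1)(s^2 + 5s + 6).
Factor s^2 + 5s + 6: two numbers with sum -5 and product 6 are -2 and -3, so s^2 + 5s + 6 = (s + 2)(s + 3).
Hence p(s) = (s + 1) (s + 2) (s + 3), with roots -3, -2, -1.
All eigenvalues have negative real part, so the system is asymptotically stable.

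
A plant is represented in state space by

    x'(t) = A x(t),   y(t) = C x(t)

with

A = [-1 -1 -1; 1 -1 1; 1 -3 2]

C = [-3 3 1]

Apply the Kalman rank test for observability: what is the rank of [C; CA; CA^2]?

CA = [[7, -3, 8]]
CA^2 = [[-2, -28, 6]]
Observability matrix O = [C; CA; CA^2] = [[-3, 3, 1], [7, -3, 8], [-2, -28, 6]]
det(O) = (-3)·((-3)·6 - 8·(-28)) - 3·(7·6 - 8·(-2)) + 1·(7·(-28) - (-3)·(-2)) = (-3)·206 - 3·58 + 1·(-202) = -994 ≠ 0, so rank(O) = 3.
rank(O) = 3 = n, so the pair (A, C) is completely observable.

3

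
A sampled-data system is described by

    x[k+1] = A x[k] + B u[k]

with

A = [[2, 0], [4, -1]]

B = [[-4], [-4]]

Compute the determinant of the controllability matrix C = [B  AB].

16

AB = [[-8], [-12]]
Controllability matrix C = [B  AB] = [[-4, -8], [-4, -12]]
det(C) = (-4)·(-12) - (-8)·(-4) = 48 - 32 = 16
Since det(C) ≠ 0, rank(C) = 2 and the system is completely controllable.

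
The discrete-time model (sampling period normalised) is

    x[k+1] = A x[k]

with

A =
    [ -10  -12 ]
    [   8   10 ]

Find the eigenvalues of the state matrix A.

det(zI - A) = z^2 - (tr A)z + det A, with tr A = (-10) + 10 = 0 and det A = (-10)·10 - (-12)·8 = -100 - (-96) = -4.
So p(z) = det(zI - A) = z^2 - 4.
Factor z^2 - 4: two numbers with sum 0 and product -4 are 2 and -2, so z^2 - 4 = (z - 2)(z + 2).
Hence p(z) = (z - 2) (z + 2), with roots -2, 2.

-2, 2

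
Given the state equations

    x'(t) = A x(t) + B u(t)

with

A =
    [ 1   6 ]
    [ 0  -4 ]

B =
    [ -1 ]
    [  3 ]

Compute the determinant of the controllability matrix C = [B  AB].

AB = [[17], [-12]]
Controllability matrix C = [B  AB] = [[-1, 17], [3, -12]]
det(C) = (-1)·(-12) - 17·3 = 12 - 51 = -39
Since det(C) ≠ 0, rank(C) = 2 and the system is completely controllable.

-39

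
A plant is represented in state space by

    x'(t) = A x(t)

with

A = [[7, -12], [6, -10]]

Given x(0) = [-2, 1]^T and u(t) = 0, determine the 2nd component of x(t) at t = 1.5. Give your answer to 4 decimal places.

det(sI - A) = s^2 - (tr A)s + det A, with tr A = 7 + (-10) = -3 and det A = 7·(-10) - (-12)·6 = -70 - (-72) = 2.
So p(s) = det(sI - A) = s^2 + 3s + 2.
Factor s^2 + 3s + 2: two numbers with sum -3 and product 2 are -1 and -2, so s^2 + 3s + 2 = (s + 1)(s + 2).
Hence p(s) = (s + 1) (s + 2), with roots -2, -1.
The eigenvalues -2, -1 are distinct and real, so A is diagonalisable and x(t) = e^{At} x(0) = V diag(e^{λ_i t}) V^{-1} x(0), where the columns of V are the eigenvectors.
λ = -2: A - (-2)I = [[9, -12], [6, -8]]. Row 1 gives 9·v1 + (-12)·v2 = 0, so take v_1 = [-4, -3]^T.
λ = -1: A - (-1)I = [[8, -12], [6, -9]]. Row 1 gives 8·v1 + (-12)·v2 = 0, so take v_2 = [-3, -2]^T.
V = [v_1 v_2] = [[-4, -3], [-3, -2]] has det V = -1, so V^{-1} = adj(V)/det V = [[2, -3], [-3, 4]].
Modal coordinates z(0) = V^{-1} x(0): 2·(-2) + (-3)·1 = -7; (-3)·(-2) + 4·1 = 10; so z(0) = [-7, 10]^T.
x_2(t) = Σ_i (v_i)_2 · z_i(0) · e^{λ_i t} (row 2 of V times the modal terms).
x_2(1.5) = (-3)·(-7)·e^{-2·1.5} + (-2)·10·e^{-1·1.5} = 21·0.049787 + (-20)·0.223130 = -3.4171.

-3.4171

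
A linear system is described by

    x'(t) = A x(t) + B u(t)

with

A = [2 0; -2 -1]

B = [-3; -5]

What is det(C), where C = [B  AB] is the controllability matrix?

AB = [[-6], [11]]
Controllability matrix C = [B  AB] = [[-3, -6], [-5, 11]]
det(C) = (-3)·11 - (-6)·(-5) = -33 - 30 = -63
Since det(C) ≠ 0, rank(C) = 2 and the system is completely controllable.

-63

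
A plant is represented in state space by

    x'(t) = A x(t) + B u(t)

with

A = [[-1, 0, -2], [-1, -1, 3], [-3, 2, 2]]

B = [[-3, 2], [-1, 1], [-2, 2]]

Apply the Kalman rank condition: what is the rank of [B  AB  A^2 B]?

AB = [[7, -6], [-2, 3], [3, 0]]
A^2B = [[-13, 6], [4, 3], [-19, 24]]
Controllability matrix C = [B  AB  A^2B] = [[-3, 2, 7, -6, -13, 6], [-1, 1, -2, 3, 4, 3], [-2, 2, 3, 0, -19, 24]]
Take the 3×3 submatrix of C formed by columns 1, 2, 3: [[-3, 2, 7], [-1, 1, -2], [-2, 2, 3]]. Its determinant is (-3)·(1·3 - (-2)·2) - 2·((-1)·3 - (-2)·(-2)) + 7·((-1)·2 - 1·(-2)) = (-3)·7 - 2·(-7) + 7·0 = -7 ≠ 0.
So rank(C) ≥ 3; since C has 3 rows, rank(C) = 3.
rank(C) = 3 = n, so the pair (A, B) is completely controllable.

3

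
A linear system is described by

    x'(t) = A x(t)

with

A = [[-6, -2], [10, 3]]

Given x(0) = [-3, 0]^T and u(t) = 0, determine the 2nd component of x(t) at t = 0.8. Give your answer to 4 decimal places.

det(sI - A) = s^2 - (tr A)s + det A, with tr A = (-6) + 3 = -3 and det A = (-6)·3 - (-2)·10 = -18 - (-20) = 2.
So p(s) = det(sI - A) = s^2 + 3s + 2.
Factor s^2 + 3s + 2: two numbers with sum -3 and product 2 are -1 and -2, so s^2 + 3s + 2 = (s + 1)(s + 2).
Hence p(s) = (s + 1) (s + 2), with roots -2, -1.
The eigenvalues -2, -1 are distinct and real, so A is diagonalisable and x(t) = e^{At} x(0) = V diag(e^{λ_i t}) V^{-1} x(0), where the columns of V are the eigenvectors.
λ = -2: A - (-2)I = [[-4, -2], [10, 5]]. Row 1 gives (-4)·v1 + (-2)·v2 = 0, so take v_1 = [1, -2]^T.
λ = -1: A - (-1)I = [[-5, -2], [10, 4]]. Row 1 gives (-5)·v1 + (-2)·v2 = 0, so take v_2 = [2, -5]^T.
V = [v_1 v_2] = [[1, 2], [-2, -5]] has det V = -1, so V^{-1} = adj(V)/det V = [[5, 2], [-2, -1]].
Modal coordinates z(0) = V^{-1} x(0): 5·(-3) + 2·0 = -15; (-2)·(-3) + (-1)·0 = 6; so z(0) = [-15, 6]^T.
x_2(t) = Σ_i (v_i)_2 · z_i(0) · e^{λ_i t} (row 2 of V times the modal terms).
x_2(0.8) = (-2)·(-15)·e^{-2·0.8} + (-5)·6·e^{-1·0.8} = 30·0.201897 + (-30)·0.449329 = -7.4230.

-7.4230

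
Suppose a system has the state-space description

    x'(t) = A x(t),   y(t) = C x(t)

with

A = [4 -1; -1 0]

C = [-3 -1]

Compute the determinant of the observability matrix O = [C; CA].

-20

CA = [[-11, 3]]
Observability matrix O = [C; CA] = [[-3, -1], [-11, 3]]
det(O) = (-3)·3 - (-1)·(-11) = -9 - 11 = -20
Since det(O) ≠ 0, rank(O) = 2 and the system is completely observable.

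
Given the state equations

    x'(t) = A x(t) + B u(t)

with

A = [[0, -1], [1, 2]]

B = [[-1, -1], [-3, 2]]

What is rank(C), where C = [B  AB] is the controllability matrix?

2

AB = [[3, -2], [-7, 3]]
Controllability matrix C = [B  AB] = [[-1, -1, 3, -2], [-3, 2, -7, 3]]
Take the 2×2 submatrix of C formed by columns 1, 2: [[-1, -1], [-3, 2]]. Its determinant is (-1)·2 - (-1)·(-3) = -2 - 3 = -5 ≠ 0.
So rank(C) ≥ 2; since C has 2 rows, rank(C) = 2.
rank(C) = 2 = n, so the pair (A, B) is completely controllable.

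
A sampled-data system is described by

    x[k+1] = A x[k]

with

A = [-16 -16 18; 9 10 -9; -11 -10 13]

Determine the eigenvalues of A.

det(zI - A) = z^3 - (tr A)z^2 + (M11 + M22 + M33)z - det A, where Mii is the 2×2 principal minor of A obtained by deleting row i and column i.
tr A = (-16) + 10 + 13 = 7; M11 = 10·13 - (-9)·(-10) = 130 - 90 = 40; M22 = (-16)·13 - 18·(-11) = -208 - (-198) = -10; M33 = (-16)·10 - (-16)·9 = -160 - (-144) = -16; sum of minors = 14.
det A = (-16)·(10·13 - (-9)·(-10)) - (-16)·(9·13 - (-9)·(-11)) + 18·(9·(-10) - 10·(-11)) = (-16)·40 - (-16)·18 + 18·20 = 8.
So p(z) = det(zI - A) = z^3 - 7z^2 + 14z - 8.
Rational-root test: any integer root divides -8. Testing small divisors, z = 1 works: p(1) = 1 + (-7) + 14 + (-8) = 0, so (z - 1) is a factor.
Dividing, p(z) = (z - 1)(z^2 - 6z + 8).
Factor z^2 - 6z + 8: two numbers with sum 6 and product 8 are 4 and 2, so z^2 - 6z + 8 = (z - 4)(z - 2).
Hence p(z) = (z - 4) (z - 2) (z - 1), with roots 1, 2, 4.

1, 2, 4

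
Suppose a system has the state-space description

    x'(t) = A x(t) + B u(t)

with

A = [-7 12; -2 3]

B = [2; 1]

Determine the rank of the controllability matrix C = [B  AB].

1

AB = [[-2], [-1]]
Controllability matrix C = [B  AB] = [[2, -2], [1, -1]]
Every column of C is a scalar multiple of column 1 = [2, 1] (multipliers 1, -1), so the columns span a one-dimensional space.
C ≠ 0, hence rank(C) = 1.
rank(C) = 1 < n = 2, so the pair (A, B) is not completely controllable.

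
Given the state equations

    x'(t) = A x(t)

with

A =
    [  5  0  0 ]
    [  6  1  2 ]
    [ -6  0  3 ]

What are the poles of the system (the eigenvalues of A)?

det(sI - A) = s^3 - (tr A)s^2 + (M11 + M22 + M33)s - det A, where Mii is the 2×2 principal minor of A obtained by deleting row i and column i.
tr A = 5 + 1 + 3 = 9; M11 = 1·3 - 2·0 = 3 - 0 = 3; M22 = 5·3 - 0·(-6) = 15 - 0 = 15; M33 = 5·1 - 0·6 = 5 - 0 = 5; sum of minors = 23.
det A = 5·(1·3 - 2·0) - 0·(6·3 - 2·(-6)) + 0·(6·0 - 1·(-6)) = 5·3 - 0·30 + 0·6 = 15.
So p(s) = det(sI - A) = s^3 - 9s^2 + 23s - 15.
Rational-root test: any integer root divides -15. Testing small divisors, s = 1 works: p(1) = 1 + (-9) + 23 + (-15) = 0, so (s - 1) is a factor.
Dividing, p(s) = (s - 1)(s^2 - 8s + 15).
Factor s^2 - 8s + 15: two numbers with sum 8 and product 15 are 5 and 3, so s^2 - 8s + 15 = (s - 5)(s - 3).
Hence p(s) = (s - 5) (s - 3) (s - 1), with roots 1, 3, 5.
At least one eigenvalue has non-negative real part, so the system is not asymptotically stable.

1, 3, 5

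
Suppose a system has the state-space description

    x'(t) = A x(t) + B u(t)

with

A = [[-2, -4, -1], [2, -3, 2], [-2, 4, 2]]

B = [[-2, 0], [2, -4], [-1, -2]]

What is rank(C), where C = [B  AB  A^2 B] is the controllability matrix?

AB = [[-3, 18], [-12, 8], [10, -20]]
A^2B = [[44, -48], [50, -28], [-22, -44]]
Controllability matrix C = [B  AB  A^2B] = [[-2, 0, -3, 18, 44, -48], [2, -4, -12, 8, 50, -28], [-1, -2, 10, -20, -22, -44]]
Take the 3×3 submatrix of C formed by columns 1, 2, 3: [[-2, 0, -3], [2, -4, -12], [-1, -2, 10]]. Its determinant is (-2)·((-4)·10 - (-12)·(-2)) - 0·(2·10 - (-12)·(-1)) + (-3)·(2·(-2) - (-4)·(-1)) = (-2)·(-64) - 0·8 + (-3)·(-8) = 152 ≠ 0.
So rank(C) ≥ 3; since C has 3 rows, rank(C) = 3.
rank(C) = 3 = n, so the pair (A, B) is completely controllable.

3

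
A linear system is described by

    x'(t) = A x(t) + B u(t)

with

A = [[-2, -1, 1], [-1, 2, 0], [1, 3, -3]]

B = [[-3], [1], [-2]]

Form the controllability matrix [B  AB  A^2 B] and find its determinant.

AB = [[3], [5], [6]]
A^2B = [[-5], [7], [0]]
Controllability matrix C = [B  AB  A^2B] = [[-3, 3, -5], [1, 5, 7], [-2, 6, 0]]
Expanding along the first row, det(C) = (-3)·(5·0 - 7·6) - 3·(1·0 - 7·(-2)) + (-5)·(1·6 - 5·(-2)) = (-3)·(-42) - 3·14 + (-5)·16 = 4
Since det(C) ≠ 0, rank(C) = 3 and the system is completely controllable.

4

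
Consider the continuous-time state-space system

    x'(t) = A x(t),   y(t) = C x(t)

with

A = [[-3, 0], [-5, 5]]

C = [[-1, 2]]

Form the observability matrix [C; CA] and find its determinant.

CA = [[-7, 10]]
Observability matrix O = [C; CA] = [[-1, 2], [-7, 10]]
det(O) = (-1)·10 - 2·(-7) = -10 - (-14) = 4
Since det(O) ≠ 0, rank(O) = 2 and the system is completely observable.

4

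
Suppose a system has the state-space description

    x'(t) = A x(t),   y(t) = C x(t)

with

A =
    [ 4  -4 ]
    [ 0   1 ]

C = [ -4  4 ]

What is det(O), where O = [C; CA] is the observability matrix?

-16

CA = [[-16, 20]]
Observability matrix O = [C; CA] = [[-4, 4], [-16, 20]]
det(O) = (-4)·20 - 4·(-16) = -80 - (-64) = -16
Since det(O) ≠ 0, rank(O) = 2 and the system is completely observable.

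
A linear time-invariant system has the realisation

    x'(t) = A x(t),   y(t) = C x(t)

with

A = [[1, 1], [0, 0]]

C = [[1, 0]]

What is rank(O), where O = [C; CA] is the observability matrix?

2

CA = [[1, 1]]
Observability matrix O = [C; CA] = [[1, 0], [1, 1]]
det(O) = 1·1 - 0·1 = 1 - 0 = 1 ≠ 0, so rank(O) = 2.
rank(O) = 2 = n, so the pair (A, C) is completely observable.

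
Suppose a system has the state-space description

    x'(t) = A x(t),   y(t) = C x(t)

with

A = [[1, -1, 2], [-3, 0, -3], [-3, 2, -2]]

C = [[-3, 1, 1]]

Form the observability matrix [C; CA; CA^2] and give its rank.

3

CA = [[-9, 5, -11]]
CA^2 = [[9, -13, -11]]
Observability matrix O = [C; CA; CA^2] = [[-3, 1, 1], [-9, 5, -11], [9, -13, -11]]
det(O) = (-3)·(5·(-11) - (-11)·(-13)) - 1·((-9)·(-11) - (-11)·9) + 1·((-9)·(-13) - 5·9) = (-3)·(-198) - 1·198 + 1·72 = 468 ≠ 0, so rank(O) = 3.
rank(O) = 3 = n, so the pair (A, C) is completely observable.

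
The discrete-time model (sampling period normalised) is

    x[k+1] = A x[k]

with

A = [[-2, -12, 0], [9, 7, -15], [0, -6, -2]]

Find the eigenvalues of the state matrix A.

det(zI - A) = z^3 - (tr A)z^2 + (M11 + M22 + M33)z - det A, where Mii is the 2×2 principal minor of A obtained by deleting row i and column i.
tr A = (-2) + 7 + (-2) = 3; M11 = 7·(-2) - (-15)·(-6) = -14 - 90 = -104; M22 = (-2)·(-2) - 0·0 = 4 - 0 = 4; M33 = (-2)·7 - (-12)·9 = -14 - (-108) = 94; sum of minors = -6.
det A = (-2)·(7·(-2) - (-15)·(-6)) - (-12)·(9·(-2) - (-15)·0) + 0·(9·(-6) - 7·0) = (-2)·(-104) - (-12)·(-18) + 0·(-54) = -8.
So p(z) = det(zI - A) = z^3 - 3z^2 - 6z + 8.
Rational-root test: any integer root divides 8. Testing small divisors, z = 1 works: p(1) = 1 + (-3) + (-6) + 8 = 0, so (z - 1) is a factor.
Dividing, p(z) = (z - 1)(z^2 - 2z - 8).
Factor z^2 - 2z - 8: two numbers with sum 2 and product -8 are 4 and -2, so z^2 - 2z - 8 = (z - 4)(z + 2).
Hence p(z) = (z - 4) (z - 1) (z + 2), with roots -2, 1, 4.

-2, 1, 4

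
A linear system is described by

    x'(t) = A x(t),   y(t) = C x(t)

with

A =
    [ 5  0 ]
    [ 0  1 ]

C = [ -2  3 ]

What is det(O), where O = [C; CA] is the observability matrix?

CA = [[-10, 3]]
Observability matrix O = [C; CA] = [[-2, 3], [-10, 3]]
det(O) = (-2)·3 - 3·(-10) = -6 - (-30) = 24
Since det(O) ≠ 0, rank(O) = 2 and the system is completely observable.

24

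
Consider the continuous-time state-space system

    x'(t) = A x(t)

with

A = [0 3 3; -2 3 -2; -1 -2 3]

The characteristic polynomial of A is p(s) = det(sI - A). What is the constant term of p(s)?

Expand det(sI - A) for the 3×3 matrix.
p(s) = s^3 - 6s^2 + 14s - 45.
(Check: constant term = det(-A) = (-1)^3 det A = -45; coefficient of s^2 = -tr A = -6.)
The constant term is -45.

-45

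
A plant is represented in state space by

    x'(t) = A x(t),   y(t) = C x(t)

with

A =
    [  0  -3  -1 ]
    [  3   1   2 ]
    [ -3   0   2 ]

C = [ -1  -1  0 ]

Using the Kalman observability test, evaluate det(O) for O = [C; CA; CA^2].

CA = [[-3, 2, -1]]
CA^2 = [[9, 11, 5]]
Observability matrix O = [C; CA; CA^2] = [[-1, -1, 0], [-3, 2, -1], [9, 11, 5]]
Expanding along the first row, det(O) = (-1)·(2·5 - (-1)·11) - (-1)·((-3)·5 - (-1)·9) + 0·((-3)·11 - 2·9) = (-1)·21 - (-1)·(-6) + 0·(-51) = -27
Since det(O) ≠ 0, rank(O) = 3 and the system is completely observable.

-27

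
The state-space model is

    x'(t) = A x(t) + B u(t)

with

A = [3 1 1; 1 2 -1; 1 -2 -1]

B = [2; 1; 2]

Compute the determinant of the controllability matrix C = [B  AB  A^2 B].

AB = [[9], [2], [-2]]
A^2B = [[27], [15], [7]]
Controllability matrix C = [B  AB  A^2B] = [[2, 9, 27], [1, 2, 15], [2, -2, 7]]
Expanding along the first row, det(C) = 2·(2·7 - 15·(-2)) - 9·(1·7 - 15·2) + 27·(1·(-2) - 2·2) = 2·44 - 9·(-23) + 27·(-6) = 133
Since det(C) ≠ 0, rank(C) = 3 and the system is completely controllable.

133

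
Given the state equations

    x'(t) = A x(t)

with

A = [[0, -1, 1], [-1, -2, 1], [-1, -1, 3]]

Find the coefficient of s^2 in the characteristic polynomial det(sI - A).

Expand det(sI - A) for the 3×3 matrix.
p(s) = s^3 - s^2 - 5s + 3.
(Check: constant term = det(-A) = (-1)^3 det A = 3; coefficient of s^2 = -tr A = -1.)
The coefficient of s^2 is -1.

-1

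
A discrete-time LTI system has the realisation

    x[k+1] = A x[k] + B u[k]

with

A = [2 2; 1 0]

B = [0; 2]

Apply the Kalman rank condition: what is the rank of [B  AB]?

AB = [[4], [0]]
Controllability matrix C = [B  AB] = [[0, 4], [2, 0]]
det(C) = 0·0 - 4·2 = 0 - 8 = -8 ≠ 0, so rank(C) = 2.
rank(C) = 2 = n, so the pair (A, B) is completely controllable.

2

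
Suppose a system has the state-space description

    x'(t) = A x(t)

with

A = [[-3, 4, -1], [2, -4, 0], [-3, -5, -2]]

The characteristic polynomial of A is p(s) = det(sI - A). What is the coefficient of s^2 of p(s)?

Expand det(sI - A) for the 3×3 matrix.
p(s) = s^3 + 9s^2 + 15s - 14.
(Check: constant term = det(-A) = (-1)^3 det A = -14; coefficient of s^2 = -tr A = 9.)
The coefficient of s^2 is 9.

9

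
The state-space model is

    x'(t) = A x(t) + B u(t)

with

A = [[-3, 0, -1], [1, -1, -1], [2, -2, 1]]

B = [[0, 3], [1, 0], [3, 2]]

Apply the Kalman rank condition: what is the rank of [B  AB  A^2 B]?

3

AB = [[-3, -11], [-4, 1], [1, 8]]
A^2B = [[8, 25], [0, -20], [3, -16]]
Controllability matrix C = [B  AB  A^2B] = [[0, 3, -3, -11, 8, 25], [1, 0, -4, 1, 0, -20], [3, 2, 1, 8, 3, -16]]
Take the 3×3 submatrix of C formed by columns 1, 2, 3: [[0, 3, -3], [1, 0, -4], [3, 2, 1]]. Its determinant is 0·(0·1 - (-4)·2) - 3·(1·1 - (-4)·3) + (-3)·(1·2 - 0·3) = 0·8 - 3·13 + (-3)·2 = -45 ≠ 0.
So rank(C) ≥ 3; since C has 3 rows, rank(C) = 3.
rank(C) = 3 = n, so the pair (A, B) is completely controllable.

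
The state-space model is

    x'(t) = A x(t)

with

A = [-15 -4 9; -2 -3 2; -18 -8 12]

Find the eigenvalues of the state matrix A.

det(sI - A) = s^3 - (tr A)s^2 + (M11 + M22 + M33)s - det A, where Mii is the 2×2 principal minor of A obtained by deleting row i and column i.
tr A = (-15) + (-3) + 12 = -6; M11 = (-3)·12 - 2·(-8) = -36 - (-16) = -20; M22 = (-15)·12 - 9·(-18) = -180 - (-162) = -18; M33 = (-15)·(-3) - (-4)·(-2) = 45 - 8 = 37; sum of minors = -1.
det A = (-15)·((-3)·12 - 2·(-8)) - (-4)·((-2)·12 - 2·(-18)) + 9·((-2)·(-8) - (-3)·(-18)) = (-15)·(-20) - (-4)·12 + 9·(-38) = 6.
So p(s) = det(sI - A) = s^3 + 6s^2 - s - 6.
Rational-root test: any integer root divides -6. Testing small divisors, s = -1 works: p(-1) = -1 + 6 + 1 + (-6) = 0, so (s + 1) is a factor.
Dividing, p(s) = (s + 1)(s^2 + 5s - 6).
Factor s^2 + 5s - 6: two numbers with sum -5 and product -6 are 1 and -6, so s^2 + 5s - 6 = (s - 1)(s + 6).
Hence p(s) = (s - 1) (s + 1) (s + 6), with roots -6, -1, 1.
At least one eigenvalue has non-negative real part, so the system is not asymptotically stable.

-6, -1, 1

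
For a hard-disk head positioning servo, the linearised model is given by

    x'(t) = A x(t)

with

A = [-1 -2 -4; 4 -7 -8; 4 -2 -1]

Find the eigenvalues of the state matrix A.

-5, -3, -1

det(sI - A) = s^3 - (tr A)s^2 + (M11 + M22 + M33)s - det A, where Mii is the 2×2 principal minor of A obtained by deleting row i and column i.
tr A = (-1) + (-7) + (-1) = -9; M11 = (-7)·(-1) - (-8)·(-2) = 7 - 16 = -9; M22 = (-1)·(-1) - (-4)·4 = 1 - (-16) = 17; M33 = (-1)·(-7) - (-2)·4 = 7 - (-8) = 15; sum of minors = 23.
det A = (-1)·((-7)·(-1) - (-8)·(-2)) - (-2)·(4·(-1) - (-8)·4) + (-4)·(4·(-2) - (-7)·4) = (-1)·(-9) - (-2)·28 + (-4)·20 = -15.
So p(s) = det(sI - A) = s^3 + 9s^2 + 23s + 15.
Rational-root test: any integer root divides 15. Testing small divisors, s = -1 works: p(-1) = -1 + 9 + (-23) + 15 = 0, so (s + 1) is a factor.
Dividing, p(s) = (s + 1)(s^2 + 8s + 15).
Factor s^2 + 8s + 15: two numbers with sum -8 and product 15 are -3 and -5, so s^2 + 8s + 15 = (s + 3)(s + 5).
Hence p(s) = (s + 1) (s + 3) (s + 5), with roots -5, -3, -1.
All eigenvalues have negative real part, so the system is asymptotically stable.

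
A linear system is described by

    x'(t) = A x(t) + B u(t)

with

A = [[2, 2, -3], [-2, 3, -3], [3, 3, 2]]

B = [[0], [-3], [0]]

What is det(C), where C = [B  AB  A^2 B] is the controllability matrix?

AB = [[-6], [-9], [-9]]
A^2B = [[-3], [12], [-63]]
Controllability matrix C = [B  AB  A^2B] = [[0, -6, -3], [-3, -9, 12], [0, -9, -63]]
Expanding along the first row, det(C) = 0·((-9)·(-63) - 12·(-9)) - (-6)·((-3)·(-63) - 12·0) + (-3)·((-3)·(-9) - (-9)·0) = 0·675 - (-6)·189 + (-3)·27 = 1053
Since det(C) ≠ 0, rank(C) = 3 and the system is completely controllable.

1053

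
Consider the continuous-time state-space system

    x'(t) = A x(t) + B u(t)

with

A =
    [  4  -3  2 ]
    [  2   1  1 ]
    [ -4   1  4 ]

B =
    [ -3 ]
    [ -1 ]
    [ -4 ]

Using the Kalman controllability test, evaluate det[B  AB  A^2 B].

-303

AB = [[-17], [-11], [-5]]
A^2B = [[-45], [-50], [37]]
Controllability matrix C = [B  AB  A^2B] = [[-3, -17, -45], [-1, -11, -50], [-4, -5, 37]]
Expanding along the first row, det(C) = (-3)·((-11)·37 - (-50)·(-5)) - (-17)·((-1)·37 - (-50)·(-4)) + (-45)·((-1)·(-5) - (-11)·(-4)) = (-3)·(-657) - (-17)·(-237) + (-45)·(-39) = -303
Since det(C) ≠ 0, rank(C) = 3 and the system is completely controllable.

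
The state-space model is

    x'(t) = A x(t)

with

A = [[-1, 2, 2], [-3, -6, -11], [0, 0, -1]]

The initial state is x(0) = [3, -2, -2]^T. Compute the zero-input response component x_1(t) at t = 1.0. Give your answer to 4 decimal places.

det(sI - A) = s^3 - (tr A)s^2 + (M11 + M22 + M33)s - det A, where Mii is the 2×2 principal minor of A obtained by deleting row i and column i.
tr A = (-1) + (-6) + (-1) = -8; M11 = (-6)·(-1) - (-11)·0 = 6 - 0 = 6; M22 = (-1)·(-1) - 2·0 = 1 - 0 = 1; M33 = (-1)·(-6) - 2·(-3) = 6 - (-6) = 12; sum of minors = 19.
det A = (-1)·((-6)·(-1) - (-11)·0) - 2·((-3)·(-1) - (-11)·0) + 2·((-3)·0 - (-6)·0) = (-1)·6 - 2·3 + 2·0 = -12.
So p(s) = det(sI - A) = s^3 + 8s^2 + 19s + 12.
Rational-root test: any integer root divides 12. Testing small divisors, s = -1 works: p(-1) = -1 + 8 + (-19) + 12 = 0, so (s + 1) is a factor.
Dividing, p(s) = (s + 1)(s^2 + 7s + 12).
Factor s^2 + 7s + 12: two numbers with sum -7 and product 12 are -3 and -4, so s^2 + 7s + 12 = (s + 3)(s + 4).
Hence p(s) = (s + 1) (s + 3) (s + 4), with roots -4, -3, -1.
The eigenvalues -4, -3, -1 are distinct and real, so A is diagonalisable and x(t) = e^{At} x(0) = V diag(e^{λ_i t}) V^{-1} x(0), where the columns of V are the eigenvectors.
λ = -4: A - (-4)I = [[3, 2, 2], [-3, -2, -11], [0, 0, 3]]. v must be orthogonal to every row; (row 1) × (row 2) = [-18, 27, 0], so take v_1 = [-2, 3, 0]^T.
λ = -3: A - (-3)I = [[2, 2, 2], [-3, -3, -11], [0, 0, 2]]. v must be orthogonal to every row; (row 1) × (row 2) = [-16, 16, 0], so take v_2 = [1, -1, 0]^T.
λ = -1: A - (-1)I = [[0, 2, 2], [-3, -5, -11], [0, 0, 0]]. v must be orthogonal to every row; (row 1) × (row 2) = [-12, -6, 6], so take v_3 = [-2, -1, 1]^T.
V = [v_1 v_2 v_3] = [[-2, 1, -2], [3, -1, -1], [0, 0, 1]] has det V = -1, so V^{-1} = adj(V)/det V = [[1, 1, 3], [3, 2, 8], [0, 0, 1]].
Modal coordinates z(0) = V^{-1} x(0): 1·3 + 1·(-2) + 3·(-2) = -5; 3·3 + 2·(-2) + 8·(-2) = -11; 0·3 + 0·(-2) + 1·(-2) = -2; so z(0) = [-5, -11, -2]^T.
x_1(t) = Σ_i (v_i)_1 · z_i(0) · e^{λ_i t} (row 1 of V times the modal terms).
x_1(1.0) = (-2)·(-5)·e^{-4·1.0} + 1·(-11)·e^{-3·1.0} + (-2)·(-2)·e^{-1·1.0} = 10·0.018316 + (-11)·0.049787 + 4·0.367879 = 1.1070.

1.1070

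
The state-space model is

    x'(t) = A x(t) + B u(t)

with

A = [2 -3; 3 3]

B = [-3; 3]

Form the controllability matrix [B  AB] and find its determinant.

AB = [[-15], [0]]
Controllability matrix C = [B  AB] = [[-3, -15], [3, 0]]
det(C) = (-3)·0 - (-15)·3 = 0 - (-45) = 45
Since det(C) ≠ 0, rank(C) = 2 and the system is completely controllable.

45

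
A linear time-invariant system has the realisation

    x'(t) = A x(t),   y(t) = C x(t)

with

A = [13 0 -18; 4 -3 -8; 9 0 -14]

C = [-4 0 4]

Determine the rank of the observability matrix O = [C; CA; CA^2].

1

CA = [[-16, 0, 16]]
CA^2 = [[-64, 0, 64]]
Observability matrix O = [C; CA; CA^2] = [[-4, 0, 4], [-16, 0, 16], [-64, 0, 64]]
Every row of O is a scalar multiple of row 1 = [-4, 0, 4] (multipliers 1, 4, 16), so the rows span a one-dimensional space.
O ≠ 0, hence rank(O) = 1.
rank(O) = 1 < n = 3, so the pair (A, C) is not completely observable.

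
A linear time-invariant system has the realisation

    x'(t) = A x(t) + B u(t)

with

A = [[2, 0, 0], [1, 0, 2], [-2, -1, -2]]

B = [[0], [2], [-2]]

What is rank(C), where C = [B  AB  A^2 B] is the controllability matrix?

AB = [[0], [-4], [2]]
A^2B = [[0], [4], [0]]
Controllability matrix C = [B  AB  A^2B] = [[0, 0, 0], [2, -4, 4], [-2, 2, 0]]
Row 1 of C is identically zero, so rank(C) ≤ 2.
The 2×2 minor from rows 2, 3, columns 1, 2 is 2·2 - (-4)·(-2) = 4 - 8 = -4 ≠ 0, so rank(C) = 2.
rank(C) = 2 < n = 3, so the pair (A, B) is not completely controllable.

2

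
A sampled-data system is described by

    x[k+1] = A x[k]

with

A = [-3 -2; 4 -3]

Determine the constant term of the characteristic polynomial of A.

For a 2×2 matrix, det(zI - A) = z^2 - (tr A)z + det A.
tr A = -6, det A = 17.
So p(z) = z^2 + 6z + 17.
The constant term is 17.

17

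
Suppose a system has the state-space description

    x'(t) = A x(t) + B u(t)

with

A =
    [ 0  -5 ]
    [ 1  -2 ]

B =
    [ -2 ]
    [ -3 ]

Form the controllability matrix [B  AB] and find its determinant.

37

AB = [[15], [4]]
Controllability matrix C = [B  AB] = [[-2, 15], [-3, 4]]
det(C) = (-2)·4 - 15·(-3) = -8 - (-45) = 37
Since det(C) ≠ 0, rank(C) = 2 and the system is completely controllable.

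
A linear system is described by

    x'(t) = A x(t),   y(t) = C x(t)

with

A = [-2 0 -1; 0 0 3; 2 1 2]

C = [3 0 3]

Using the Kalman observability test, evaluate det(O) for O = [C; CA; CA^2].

54

CA = [[0, 3, 3]]
CA^2 = [[6, 3, 15]]
Observability matrix O = [C; CA; CA^2] = [[3, 0, 3], [0, 3, 3], [6, 3, 15]]
Expanding along the first row, det(O) = 3·(3·15 - 3·3) - 0·(0·15 - 3·6) + 3·(0·3 - 3·6) = 3·36 - 0·(-18) + 3·(-18) = 54
Since det(O) ≠ 0, rank(O) = 3 and the system is completely observable.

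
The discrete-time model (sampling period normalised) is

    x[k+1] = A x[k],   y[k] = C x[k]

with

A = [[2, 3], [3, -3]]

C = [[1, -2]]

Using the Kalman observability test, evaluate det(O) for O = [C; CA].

CA = [[-4, 9]]
Observability matrix O = [C; CA] = [[1, -2], [-4, 9]]
det(O) = 1·9 - (-2)·(-4) = 9 - 8 = 1
Since det(O) ≠ 0, rank(O) = 2 and the system is completely observable.

1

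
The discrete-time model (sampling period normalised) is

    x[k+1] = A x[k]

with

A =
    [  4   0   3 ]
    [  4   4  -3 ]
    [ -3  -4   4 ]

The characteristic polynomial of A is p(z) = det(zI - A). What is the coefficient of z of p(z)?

Expand det(zI - A) for the 3×3 matrix.
p(z) = z^3 - 12z^2 + 45z - 4.
(Check: constant term = det(-A) = (-1)^3 det A = -4; coefficient of z^2 = -tr A = -12.)
The coefficient of z is 45.

45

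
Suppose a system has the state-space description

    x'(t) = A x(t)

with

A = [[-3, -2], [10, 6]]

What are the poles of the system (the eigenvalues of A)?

1, 2

det(sI - A) = s^2 - (tr A)s + det A, with tr A = (-3) + 6 = 3 and det A = (-3)·6 - (-2)·10 = -18 - (-20) = 2.
So p(s) = det(sI - A) = s^2 - 3s + 2.
Factor s^2 - 3s + 2: two numbers with sum 3 and product 2 are 2 and 1, so s^2 - 3s + 2 = (s - 2)(s - 1).
Hence p(s) = (s - 2) (s - 1), with roots 1, 2.
At least one eigenvalue has non-negative real part, so the system is not asymptotically stable.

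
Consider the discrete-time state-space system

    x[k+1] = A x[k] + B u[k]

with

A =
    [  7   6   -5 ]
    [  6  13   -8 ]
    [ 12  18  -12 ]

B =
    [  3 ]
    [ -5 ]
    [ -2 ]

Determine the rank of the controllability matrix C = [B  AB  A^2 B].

AB = [[1], [-31], [-30]]
A^2B = [[-29], [-157], [-186]]
Controllability matrix C = [B  AB  A^2B] = [[3, 1, -29], [-5, -31, -157], [-2, -30, -186]]
The rows r1, r2, r3 of C are linearly dependent: -r1 - r2 + r3 = 0 (check each entry), so rank(C) ≤ 2.
The 2×2 minor from rows 1, 2, columns 1, 2 is 3·(-31) - 1·(-5) = -93 - (-5) = -88 ≠ 0, so rank(C) = 2.
rank(C) = 2 < n = 3, so the pair (A, B) is not completely controllable.

2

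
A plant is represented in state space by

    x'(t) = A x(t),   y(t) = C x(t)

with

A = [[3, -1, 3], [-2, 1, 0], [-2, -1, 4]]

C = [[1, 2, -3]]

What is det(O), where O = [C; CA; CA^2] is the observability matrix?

CA = [[5, 4, -9]]
CA^2 = [[25, 8, -21]]
Observability matrix O = [C; CA; CA^2] = [[1, 2, -3], [5, 4, -9], [25, 8, -21]]
Expanding along the first row, det(O) = 1·(4·(-21) - (-9)·8) - 2·(5·(-21) - (-9)·25) + (-3)·(5·8 - 4·25) = 1·(-12) - 2·120 + (-3)·(-60) = -72
Since det(O) ≠ 0, rank(O) = 3 and the system is completely observable.

-72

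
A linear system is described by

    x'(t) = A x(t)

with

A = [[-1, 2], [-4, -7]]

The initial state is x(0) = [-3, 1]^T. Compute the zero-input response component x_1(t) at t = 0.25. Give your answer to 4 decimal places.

det(sI - A) = s^2 - (tr A)s + det A, with tr A = (-1) + (-7) = -8 and det A = (-1)·(-7) - 2·(-4) = 7 - (-8) = 15.
So p(s) = det(sI - A) = s^2 + 8s + 15.
Factor s^2 + 8s + 15: two numbers with sum -8 and product 15 are -3 and -5, so s^2 + 8s + 15 = (s + 3)(s + 5).
Hence p(s) = (s + 3) (s + 5), with roots -5, -3.
The eigenvalues -5, -3 are distinct and real, so A is diagonalisable and x(t) = e^{At} x(0) = V diag(e^{λ_i t}) V^{-1} x(0), where the columns of V are the eigenvectors.
λ = -5: A - (-5)I = [[4, 2], [-4, -2]]. Row 1 gives 4·v1 + 2·v2 = 0, so take v_1 = [-1, 2]^T.
λ = -3: A - (-3)I = [[2, 2], [-4, -4]]. Row 1 gives 2·v1 + 2·v2 = 0, so take v_2 = [-1, 1]^T.
V = [v_1 v_2] = [[-1, -1], [2, 1]] has det V = 1, so V^{-1} = adj(V)/det V = [[1, 1], [-2, -1]].
Modal coordinates z(0) = V^{-1} x(0): 1·(-3) + 1·1 = -2; (-2)·(-3) + (-1)·1 = 5; so z(0) = [-2, 5]^T.
x_1(t) = Σ_i (v_i)_1 · z_i(0) · e^{λ_i t} (row 1 of V times the modal terms).
x_1(0.25) = (-1)·(-2)·e^{-5·0.25} + (-1)·5·e^{-3·0.25} = 2·0.286505 + (-5)·0.472367 = -1.7888.

-1.7888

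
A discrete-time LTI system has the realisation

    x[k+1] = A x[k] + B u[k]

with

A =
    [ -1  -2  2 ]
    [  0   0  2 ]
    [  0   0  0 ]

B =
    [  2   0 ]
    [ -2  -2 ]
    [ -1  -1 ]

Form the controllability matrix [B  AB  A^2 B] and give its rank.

AB = [[0, 2], [-2, -2], [0, 0]]
A^2B = [[4, 2], [0, 0], [0, 0]]
Controllability matrix C = [B  AB  A^2B] = [[2, 0, 0, 2, 4, 2], [-2, -2, -2, -2, 0, 0], [-1, -1, 0, 0, 0, 0]]
Take the 3×3 submatrix of C formed by columns 1, 2, 3: [[2, 0, 0], [-2, -2, -2], [-1, -1, 0]]. Its determinant is 2·((-2)·0 - (-2)·(-1)) - 0·((-2)·0 - (-2)·(-1)) + 0·((-2)·(-1) - (-2)·(-1)) = 2·(-2) - 0·(-2) + 0·0 = -4 ≠ 0.
So rank(C) ≥ 3; since C has 3 rows, rank(C) = 3.
rank(C) = 3 = n, so the pair (A, B) is completely controllable.

3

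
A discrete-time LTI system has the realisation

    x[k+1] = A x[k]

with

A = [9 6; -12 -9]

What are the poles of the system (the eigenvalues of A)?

det(zI - A) = z^2 - (tr A)z + det A, with tr A = 9 + (-9) = 0 and det A = 9·(-9) - 6·(-12) = -81 - (-72) = -9.
So p(z) = det(zI - A) = z^2 - 9.
Factor z^2 - 9: two numbers with sum 0 and product -9 are 3 and -3, so z^2 - 9 = (z - 3)(z + 3).
Hence p(z) = (z - 3) (z + 3), with roots -3, 3.

-3, 3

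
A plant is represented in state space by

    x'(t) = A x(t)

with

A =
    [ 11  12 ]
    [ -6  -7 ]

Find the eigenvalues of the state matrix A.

-1, 5

det(sI - A) = s^2 - (tr A)s + det A, with tr A = 11 + (-7) = 4 and det A = 11·(-7) - 12·(-6) = -77 - (-72) = -5.
So p(s) = det(sI - A) = s^2 - 4s - 5.
Factor s^2 - 4s - 5: two numbers with sum 4 and product -5 are 5 and -1, so s^2 - 4s - 5 = (s - 5)(s + 1).
Hence p(s) = (s - 5) (s + 1), with roots -1, 5.
At least one eigenvalue has non-negative real part, so the system is not asymptotically stable.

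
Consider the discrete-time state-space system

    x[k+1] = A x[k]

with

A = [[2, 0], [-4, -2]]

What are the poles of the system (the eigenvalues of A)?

det(zI - A) = z^2 - (tr A)z + det A, with tr A = 2 + (-2) = 0 and det A = 2·(-2) - 0·(-4) = -4 - 0 = -4.
So p(z) = det(zI - A) = z^2 - 4.
Factor z^2 - 4: two numbers with sum 0 and product -4 are 2 and -2, so z^2 - 4 = (z - 2)(z + 2).
Hence p(z) = (z - 2) (z + 2), with roots -2, 2.

-2, 2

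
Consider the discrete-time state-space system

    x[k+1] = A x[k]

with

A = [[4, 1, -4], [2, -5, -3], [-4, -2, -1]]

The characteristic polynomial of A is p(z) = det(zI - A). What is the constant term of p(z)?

Expand det(zI - A) for the 3×3 matrix.
p(z) = z^3 + 2z^2 - 43z - 106.
(Check: constant term = det(-A) = (-1)^3 det A = -106; coefficient of z^2 = -tr A = 2.)
The constant term is -106.

-106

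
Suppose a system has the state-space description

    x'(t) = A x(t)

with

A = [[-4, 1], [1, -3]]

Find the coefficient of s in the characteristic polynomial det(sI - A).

For a 2×2 matrix, det(sI - A) = s^2 - (tr A)s + det A.
tr A = -7, det A = 11.
So p(s) = s^2 + 7s + 11.
The coefficient of s is 7.

7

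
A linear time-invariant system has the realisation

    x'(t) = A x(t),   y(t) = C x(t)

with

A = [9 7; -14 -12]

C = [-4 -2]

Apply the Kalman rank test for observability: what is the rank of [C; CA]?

1

CA = [[-8, -4]]
Observability matrix O = [C; CA] = [[-4, -2], [-8, -4]]
Every row of O is a scalar multiple of row 1 = [-4, -2] (multipliers 1, 2), so the rows span a one-dimensional space.
O ≠ 0, hence rank(O) = 1.
rank(O) = 1 < n = 2, so the pair (A, C) is not completely observable.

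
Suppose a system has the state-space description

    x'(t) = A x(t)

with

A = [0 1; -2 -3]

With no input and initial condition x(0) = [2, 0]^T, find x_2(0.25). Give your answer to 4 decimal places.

det(sI - A) = s^2 - (tr A)s + det A, with tr A = 0 + (-3) = -3 and det A = 0·(-3) - 1·(-2) = 0 - (-2) = 2.
So p(s) = det(sI - A) = s^2 + 3s + 2.
Factor s^2 + 3s + 2: two numbers with sum -3 and product 2 are -1 and -2, so s^2 + 3s + 2 = (s + 1)(s + 2).
Hence p(s) = (s + 1) (s + 2), with roots -2, -1.
The eigenvalues -2, -1 are distinct and real, so A is diagonalisable and x(t) = e^{At} x(0) = V diag(e^{λ_i t}) V^{-1} x(0), where the columns of V are the eigenvectors.
λ = -2: A - (-2)I = [[2, 1], [-2, -1]]. Row 1 gives 2·v1 + 1·v2 = 0, so take v_1 = [1, -2]^T.
λ = -1: A - (-1)I = [[1, 1], [-2, -2]]. Row 1 gives 1·v1 + 1·v2 = 0, so take v_2 = [1, -1]^T.
V = [v_1 v_2] = [[1, 1], [-2, -1]] has det V = 1, so V^{-1} = adj(V)/det V = [[-1, -1], [2, 1]].
Modal coordinates z(0) = V^{-1} x(0): (-1)·2 + (-1)·0 = -2; 2·2 + 1·0 = 4; so z(0) = [-2, 4]^T.
x_2(t) = Σ_i (v_i)_2 · z_i(0) · e^{λ_i t} (row 2 of V times the modal terms).
x_2(0.25) = (-2)·(-2)·e^{-2·0.25} + (-1)·4·e^{-1·0.25} = 4·0.606531 + (-4)·0.778801 = -0.6891.

-0.6891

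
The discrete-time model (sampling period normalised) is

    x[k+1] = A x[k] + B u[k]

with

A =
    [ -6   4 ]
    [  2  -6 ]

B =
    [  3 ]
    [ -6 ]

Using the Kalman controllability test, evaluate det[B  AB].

-126

AB = [[-42], [42]]
Controllability matrix C = [B  AB] = [[3, -42], [-6, 42]]
det(C) = 3·42 - (-42)·(-6) = 126 - 252 = -126
Since det(C) ≠ 0, rank(C) = 2 and the system is completely controllable.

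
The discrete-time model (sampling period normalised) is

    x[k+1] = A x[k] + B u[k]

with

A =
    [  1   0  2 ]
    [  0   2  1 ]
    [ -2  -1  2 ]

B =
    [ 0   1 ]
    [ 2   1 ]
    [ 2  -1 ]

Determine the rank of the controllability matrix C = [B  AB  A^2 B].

AB = [[4, -1], [6, 1], [2, -5]]
A^2B = [[8, -11], [14, -3], [-10, -9]]
Controllability matrix C = [B  AB  A^2B] = [[0, 1, 4, -1, 8, -11], [2, 1, 6, 1, 14, -3], [2, -1, 2, -5, -10, -9]]
Take the 3×3 submatrix of C formed by columns 1, 2, 3: [[0, 1, 4], [2, 1, 6], [2, -1, 2]]. Its determinant is 0·(1·2 - 6·(-1)) - 1·(2·2 - 6·2) + 4·(2·(-1) - 1·2) = 0·8 - 1·(-8) + 4·(-4) = -8 ≠ 0.
So rank(C) ≥ 3; since C has 3 rows, rank(C) = 3.
rank(C) = 3 = n, so the pair (A, B) is completely controllable.

3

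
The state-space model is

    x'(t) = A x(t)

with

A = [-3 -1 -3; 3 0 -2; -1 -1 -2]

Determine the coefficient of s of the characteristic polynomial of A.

4

Expand det(sI - A) for the 3×3 matrix.
p(s) = s^3 + 5s^2 + 4s - 7.
(Check: constant term = det(-A) = (-1)^3 det A = -7; coefficient of s^2 = -tr A = 5.)
The coefficient of s is 4.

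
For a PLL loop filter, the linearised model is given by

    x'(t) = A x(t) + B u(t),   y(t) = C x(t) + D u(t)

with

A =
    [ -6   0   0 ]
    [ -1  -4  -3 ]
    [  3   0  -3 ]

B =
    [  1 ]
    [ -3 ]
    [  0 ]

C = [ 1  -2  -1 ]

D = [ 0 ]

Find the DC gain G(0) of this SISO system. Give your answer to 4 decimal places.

G(0) = C(-A)^{-1}B + D = -C A^{-1} B + D.
det A = -72, so A^{-1} = (1/-72)·adj(A) = [[-1/6, 0, 0], [1/6, -1/4, 1/4], [-1/6, 0, -1/3]]
A^{-1} B = [-1/6, 11/12, -1/6]^T
C A^{-1} B = -11/6
G(0) = D - C A^{-1} B = 0 - (-11/6) = 11/6 ≈ 1.8333

1.8333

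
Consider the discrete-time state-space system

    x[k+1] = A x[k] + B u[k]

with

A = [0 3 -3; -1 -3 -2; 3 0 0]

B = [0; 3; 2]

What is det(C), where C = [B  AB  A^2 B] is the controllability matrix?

-879

AB = [[3], [-13], [0]]
A^2B = [[-39], [36], [9]]
Controllability matrix C = [B  AB  A^2B] = [[0, 3, -39], [3, -13, 36], [2, 0, 9]]
Expanding along the first row, det(C) = 0·((-13)·9 - 36·0) - 3·(3·9 - 36·2) + (-39)·(3·0 - (-13)·2) = 0·(-117) - 3·(-45) + (-39)·26 = -879
Since det(C) ≠ 0, rank(C) = 3 and the system is completely controllable.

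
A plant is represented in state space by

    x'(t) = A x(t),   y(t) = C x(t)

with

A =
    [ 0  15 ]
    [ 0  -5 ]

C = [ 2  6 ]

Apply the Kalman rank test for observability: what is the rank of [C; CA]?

CA = [[0, 0]]
Observability matrix O = [C; CA] = [[2, 6], [0, 0]]
Every row of O is a scalar multiple of row 1 = [2, 6] (multipliers 1, 0), so the rows span a one-dimensional space.
O ≠ 0, hence rank(O) = 1.
rank(O) = 1 < n = 2, so the pair (A, C) is not completely observable.

1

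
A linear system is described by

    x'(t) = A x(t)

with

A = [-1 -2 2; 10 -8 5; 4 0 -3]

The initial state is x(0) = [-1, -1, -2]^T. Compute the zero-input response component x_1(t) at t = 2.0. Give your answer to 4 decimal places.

-0.0018

det(sI - A) = s^3 - (tr A)s^2 + (M11 + M22 + M33)s - det A, where Mii is the 2×2 principal minor of A obtained by deleting row i and column i.
tr A = (-1) + (-8) + (-3) = -12; M11 = (-8)·(-3) - 5·0 = 24 - 0 = 24; M22 = (-1)·(-3) - 2·4 = 3 - 8 = -5; M33 = (-1)·(-8) - (-2)·10 = 8 - (-20) = 28; sum of minors = 47.
det A = (-1)·((-8)·(-3) - 5·0) - (-2)·(10·(-3) - 5·4) + 2·(10·0 - (-8)·4) = (-1)·24 - (-2)·(-50) + 2·32 = -60.
So p(s) = det(sI - A) = s^3 + 12s^2 + 47s + 60.
Rational-root test: any integer root divides 60. Testing small divisors, s = -3 works: p(-3) = -27 + 108 + (-141) + 60 = 0, so (s + 3) is a factor.
Dividing, p(s) = (s + 3)(s^2 + 9s + 20).
Factor s^2 + 9s + 20: two numbers with sum -9 and product 20 are -4 and -5, so s^2 + 9s + 20 = (s + 4)(s + 5).
Hence p(s) = (s + 3) (s + 4) (s + 5), with roots -5, -4, -3.
The eigenvalues -5, -4, -3 are distinct and real, so A is diagonalisable and x(t) = e^{At} x(0) = V diag(e^{λ_i t}) V^{-1} x(0), where the columns of V are the eigenvectors.
λ = -5: A - (-5)I = [[4, -2, 2], [10, -3, 5], [4, 0, 2]]. v must be orthogonal to every row; (row 1) × (row 2) = [-4, 0, 8], so take v_1 = [1, 0, -2]^T.
λ = -4: A - (-4)I = [[3, -2, 2], [10, -4, 5], [4, 0, 1]]. v must be orthogonal to every row; (row 1) × (row 2) = [-2, 5, 8], so take v_2 = [-2, 5, 8]^T.
λ = -3: A - (-3)I = [[2, -2, 2], [10, -5, 5], [4, 0, 0]]. v must be orthogonal to every row; (row 1) × (row 2) = [0, 10, 10], so take v_3 = [0, 1, 1]^T.
V = [v_1 v_2 v_3] = [[1, -2, 0], [0, 5, 1], [-2, 8, 1]] has det V = 1, so V^{-1} = adj(V)/det V = [[-3, 2, -2], [-2, 1, -1], [10, -4, 5]].
Modal coordinates z(0) = V^{-1} x(0): (-3)·(-1) + 2·(-1) + (-2)·(-2) = 5; (-2)·(-1) + 1·(-1) + (-1)·(-2) = 3; 10·(-1) + (-4)·(-1) + 5·(-2) = -16; so z(0) = [5, 3, -16]^T.
x_1(t) = Σ_i (v_i)_1 · z_i(0) · e^{λ_i t} (row 1 of V times the modal terms).
x_1(2.0) = 1·5·e^{-5·2.0} + (-2)·3·e^{-4·2.0} + 0·(-16)·e^{-3·2.0} = 5·0.000045 + (-6)·0.000335 + 0·0.002479 = -0.0018.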